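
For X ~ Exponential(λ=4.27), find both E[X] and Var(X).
E[X] = 0.2342, Var(X) = 0.0548

We have X ~ Exponential(λ=4.27).

For an Exponential distribution with λ=4.27:

Expected value:
E[X] = 0.2342

Variance:
Var(X) = 0.0548

Standard deviation:
σ = √Var(X) = 0.2342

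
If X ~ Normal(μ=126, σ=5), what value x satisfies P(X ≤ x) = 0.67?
128.1996

We have X ~ Normal(μ=126, σ=5).

We want to find x such that P(X ≤ x) = 0.67.

This is the 67th percentile, which means 67% of values fall below this point.

Using the inverse CDF (quantile function):
x = F⁻¹(0.67) = 128.1996

Verification: P(X ≤ 128.1996) = 0.67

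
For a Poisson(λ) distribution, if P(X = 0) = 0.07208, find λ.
λ = 2.6300

For a Poisson(λ) distribution, the PMF at 0 is:
P(X = 0) = λ^0 e^(-λ) / 0! = e^(-λ)

Given P(X = 0) = 0.07208:
e^(-λ) = 0.07208
-λ = ln(0.07208)
λ = -ln(0.07208) = 2.6300

Verification: e^(-2.6300) = 0.07208 ✓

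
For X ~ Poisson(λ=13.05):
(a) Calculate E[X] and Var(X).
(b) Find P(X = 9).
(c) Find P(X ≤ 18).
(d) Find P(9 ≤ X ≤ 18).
(a) E[X] = 13.0500, Var(X) = 13.0500
(b) P(X = 9) = 0.065041
(c) P(X ≤ 18) = 0.928163
(d) P(9 ≤ X ≤ 18) = 0.830669

We have X ~ Poisson(λ=13.05).

(a) Moments:
E[X] = 13.0500
Var(X) = 13.0500
σ = √Var(X) = 3.6125

(b) Point probability using PMF:
P(X = 9) = 0.065041

(c) Cumulative probability using CDF:
P(X ≤ 18) = F(18) = 0.928163

(d) Range probability:
P(9 ≤ X ≤ 18) = P(X ≤ 18) - P(X ≤ 8)
                   = F(18) - F(8)
                   = 0.928163 - 0.097493
                   = 0.830669

This means approximately 83.1% of outcomes fall in the interval [9, 18].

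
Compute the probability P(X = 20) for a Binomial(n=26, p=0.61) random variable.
0.041224

We have X ~ Binomial(n=26, p=0.61).

For a Binomial distribution, the PMF gives us the probability of each outcome.

Using the PMF formula:
P(X = 20) = 0.041224

Rounded to 4 decimal places: 0.0412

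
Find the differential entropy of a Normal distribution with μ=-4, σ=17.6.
4.2868 nats

We have X ~ Normal(μ=-4, σ=17.6).

The differential entropy measures the uncertainty or information content of the distribution.

For a Normal distribution with μ=-4, σ=17.6:
h(X) = 4.2868 nats

(In bits, this would be 6.1846 bits.)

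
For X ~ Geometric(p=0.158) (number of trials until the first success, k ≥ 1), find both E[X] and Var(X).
E[X] = 6.3291, Var(X) = 33.7286

We have X ~ Geometric(p=0.158) (number of trials until the first success, k ≥ 1).

For a Geometric distribution with p=0.158 (number of trials until the first success, k ≥ 1):

Expected value:
E[X] = 6.3291

Variance:
Var(X) = 33.7286

Standard deviation:
σ = √Var(X) = 5.8076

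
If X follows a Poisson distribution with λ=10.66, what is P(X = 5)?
0.026917

We have X ~ Poisson(λ=10.66).

For a Poisson distribution, the PMF gives us the probability of each outcome.

Using the PMF formula:
P(X = 5) = 0.026917

Rounded to 4 decimal places: 0.0269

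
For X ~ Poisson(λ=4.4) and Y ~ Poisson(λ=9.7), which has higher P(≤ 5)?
X has higher probability (P(X ≤ 5) = 0.7199 > P(Y ≤ 5) = 0.0793)

Compute P(≤ 5) for each distribution:

X ~ Poisson(λ=4.4):
P(X ≤ 5) = 0.7199

Y ~ Poisson(λ=9.7):
P(Y ≤ 5) = 0.0793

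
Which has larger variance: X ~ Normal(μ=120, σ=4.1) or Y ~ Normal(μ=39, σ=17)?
Y has larger variance (289.0000 > 16.8100)

Compute the variance for each distribution:

X ~ Normal(μ=120, σ=4.1):
Var(X) = 16.8100

Y ~ Normal(μ=39, σ=17):
Var(Y) = 289.0000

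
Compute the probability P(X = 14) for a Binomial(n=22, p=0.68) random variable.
0.158914

We have X ~ Binomial(n=22, p=0.68).

For a Binomial distribution, the PMF gives us the probability of each outcome.

Using the PMF formula:
P(X = 14) = 0.158914

Rounded to 4 decimal places: 0.1589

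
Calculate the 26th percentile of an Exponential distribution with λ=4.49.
0.0671

We have X ~ Exponential(λ=4.49).

We want to find x such that P(X ≤ x) = 0.26.

This is the 26th percentile, which means 26% of values fall below this point.

Using the inverse CDF (quantile function):
x = F⁻¹(0.26) = 0.0671

Verification: P(X ≤ 0.0671) = 0.26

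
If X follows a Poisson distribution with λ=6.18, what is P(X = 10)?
0.046364

We have X ~ Poisson(λ=6.18).

For a Poisson distribution, the PMF gives us the probability of each outcome.

Using the PMF formula:
P(X = 10) = 0.046364

Rounded to 4 decimal places: 0.0464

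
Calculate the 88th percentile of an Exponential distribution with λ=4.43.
0.4786

We have X ~ Exponential(λ=4.43).

We want to find x such that P(X ≤ x) = 0.88.

This is the 88th percentile, which means 88% of values fall below this point.

Using the inverse CDF (quantile function):
x = F⁻¹(0.88) = 0.4786

Verification: P(X ≤ 0.4786) = 0.88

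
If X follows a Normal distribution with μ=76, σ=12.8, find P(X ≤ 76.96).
0.529893

We have X ~ Normal(μ=76, σ=12.8).

The CDF gives us P(X ≤ k).

Using the CDF:
P(X ≤ 76.96) = 0.529893

This means there's approximately a 53.0% chance that X is at most 76.96.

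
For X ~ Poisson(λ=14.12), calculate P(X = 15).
0.099720

We have X ~ Poisson(λ=14.12).

For a Poisson distribution, the PMF gives us the probability of each outcome.

Using the PMF formula:
P(X = 15) = 0.099720

Rounded to 4 decimal places: 0.0997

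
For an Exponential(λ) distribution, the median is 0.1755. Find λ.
λ = 3.9496

For X ~ Exponential(λ), the CDF is F(x) = 1 - e^(-λx).
The median m satisfies F(m) = 0.5:
1 - e^(-λm) = 0.5
e^(-λm) = 0.5
λm = ln(2)
m = ln(2) / λ

Given m = 0.1755:
λ = ln(2) / 0.1755 = 0.693147 / 0.1755 = 3.9496

Verification: ln(2) / 3.9496 = 0.1755 ✓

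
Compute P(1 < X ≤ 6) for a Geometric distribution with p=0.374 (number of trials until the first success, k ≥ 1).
0.565821

We have X ~ Geometric(p=0.374) (number of trials until the first success, k ≥ 1).

To find P(1 < X ≤ 6), we use:
P(1 < X ≤ 6) = P(X ≤ 6) - P(X ≤ 1)
                 = F(6) - F(1)
                 = 0.939821 - 0.374000
                 = 0.565821

So there's approximately a 56.6% chance that X falls in this range.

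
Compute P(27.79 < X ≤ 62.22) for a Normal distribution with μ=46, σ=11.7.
0.857371

We have X ~ Normal(μ=46, σ=11.7).

To find P(27.79 < X ≤ 62.22), we use:
P(27.79 < X ≤ 62.22) = P(X ≤ 62.22) - P(X ≤ 27.79)
                 = F(62.22) - F(27.79)
                 = 0.917176 - 0.059805
                 = 0.857371

So there's approximately a 85.7% chance that X falls in this range.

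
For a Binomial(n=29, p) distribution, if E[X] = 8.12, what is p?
p = 0.28

For a Binomial(n, p) distribution:
E[X] = n × p

Given n = 29 and E[X] = 8.12:
8.12 = 29 × p
p = 8.12 / 29 = 0.28

Verification: Binomial(29, 0.28) has E[X] = 8.12 ✓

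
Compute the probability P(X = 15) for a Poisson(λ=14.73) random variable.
0.102184

We have X ~ Poisson(λ=14.73).

For a Poisson distribution, the PMF gives us the probability of each outcome.

Using the PMF formula:
P(X = 15) = 0.102184

Rounded to 4 decimal places: 0.1022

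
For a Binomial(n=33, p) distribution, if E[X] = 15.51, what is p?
p = 0.47

For a Binomial(n, p) distribution:
E[X] = n × p

Given n = 33 and E[X] = 15.51:
15.51 = 33 × p
p = 15.51 / 33 = 0.47

Verification: Binomial(33, 0.47) has E[X] = 15.51 ✓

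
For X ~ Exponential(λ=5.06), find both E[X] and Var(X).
E[X] = 0.1976, Var(X) = 0.0391

We have X ~ Exponential(λ=5.06).

For an Exponential distribution with λ=5.06:

Expected value:
E[X] = 0.1976

Variance:
Var(X) = 0.0391

Standard deviation:
σ = √Var(X) = 0.1976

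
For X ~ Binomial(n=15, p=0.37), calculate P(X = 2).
0.035401

We have X ~ Binomial(n=15, p=0.37).

For a Binomial distribution, the PMF gives us the probability of each outcome.

Using the PMF formula:
P(X = 2) = 0.035401

Rounded to 4 decimal places: 0.0354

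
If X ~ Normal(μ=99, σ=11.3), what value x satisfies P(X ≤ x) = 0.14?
86.7924

We have X ~ Normal(μ=99, σ=11.3).

We want to find x such that P(X ≤ x) = 0.14.

This is the 14th percentile, which means 14% of values fall below this point.

Using the inverse CDF (quantile function):
x = F⁻¹(0.14) = 86.7924

Verification: P(X ≤ 86.7924) = 0.14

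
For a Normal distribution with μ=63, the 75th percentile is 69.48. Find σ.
σ = 9.6073

For X ~ Normal(μ, σ), the p-th percentile satisfies x = μ + z_p × σ,
where z_p = Φ⁻¹(p) is the standard normal quantile.

Step 1: z_{0.75} = Φ⁻¹(0.75) = 0.6745

Step 2: Solve for σ:
69.48 = 63 + 0.6745 × σ
σ = (69.48 - 63) / 0.6745
σ = 6.48 / 0.6745
σ = 9.6073

Verification: μ + z × σ = 63 + 0.6745 × 9.6073 = 69.48 ✓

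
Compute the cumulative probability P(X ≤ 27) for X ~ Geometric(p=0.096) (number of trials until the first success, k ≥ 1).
0.934454

We have X ~ Geometric(p=0.096) (number of trials until the first success, k ≥ 1).

The CDF gives us P(X ≤ k).

Using the CDF:
P(X ≤ 27) = 0.934454

This means there's approximately a 93.4% chance that X is at most 27.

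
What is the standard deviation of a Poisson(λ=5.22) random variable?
2.2847

We have X ~ Poisson(λ=5.22).

For a Poisson distribution with λ=5.22:
σ = √Var(X) = 2.2847

The standard deviation is the square root of the variance.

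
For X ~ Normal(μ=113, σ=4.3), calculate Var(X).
18.4900

We have X ~ Normal(μ=113, σ=4.3).

For a Normal distribution with μ=113, σ=4.3:
Var(X) = 18.4900

The variance measures the spread of the distribution around the mean.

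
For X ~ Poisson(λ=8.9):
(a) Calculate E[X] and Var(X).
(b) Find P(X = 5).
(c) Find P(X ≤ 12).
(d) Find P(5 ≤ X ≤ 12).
(a) E[X] = 8.9000, Var(X) = 8.9000
(b) P(X = 5) = 0.063467
(c) P(X ≤ 12) = 0.882928
(d) P(5 ≤ X ≤ 12) = 0.824496

We have X ~ Poisson(λ=8.9).

(a) Moments:
E[X] = 8.9000
Var(X) = 8.9000
σ = √Var(X) = 2.9833

(b) Point probability using PMF:
P(X = 5) = 0.063467

(c) Cumulative probability using CDF:
P(X ≤ 12) = F(12) = 0.882928

(d) Range probability:
P(5 ≤ X ≤ 12) = P(X ≤ 12) - P(X ≤ 4)
                   = F(12) - F(4)
                   = 0.882928 - 0.058433
                   = 0.824496

This means approximately 82.4% of outcomes fall in the interval [5, 12].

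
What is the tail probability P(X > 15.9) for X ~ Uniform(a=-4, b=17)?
0.052381

We have X ~ Uniform(a=-4, b=17).

P(X > 15.9) = 1 - P(X ≤ 15.9)
                = 1 - F(15.9)
                = 1 - 0.947619
                = 0.052381

So there's approximately a 5.2% chance that X exceeds 15.9.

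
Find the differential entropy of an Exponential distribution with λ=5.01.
-0.6114 nats

We have X ~ Exponential(λ=5.01).

The differential entropy measures the uncertainty or information content of the distribution.

For an Exponential distribution with λ=5.01:
h(X) = -0.6114 nats

(In bits, this would be -0.8821 bits.)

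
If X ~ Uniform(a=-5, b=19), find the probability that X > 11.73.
0.302917

We have X ~ Uniform(a=-5, b=19).

P(X > 11.73) = 1 - P(X ≤ 11.73)
                = 1 - F(11.73)
                = 1 - 0.697083
                = 0.302917

So there's approximately a 30.3% chance that X exceeds 11.73.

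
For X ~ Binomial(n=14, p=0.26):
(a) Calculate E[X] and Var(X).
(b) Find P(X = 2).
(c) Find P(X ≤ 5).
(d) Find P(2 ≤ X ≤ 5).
(a) E[X] = 3.6400, Var(X) = 2.6936
(b) P(X = 2) = 0.165870
(c) P(X ≤ 5) = 0.869896
(d) P(2 ≤ X ≤ 5) = 0.782501

We have X ~ Binomial(n=14, p=0.26).

(a) Moments:
E[X] = 3.6400
Var(X) = 2.6936
σ = √Var(X) = 1.6412

(b) Point probability using PMF:
P(X = 2) = 0.165870

(c) Cumulative probability using CDF:
P(X ≤ 5) = F(5) = 0.869896

(d) Range probability:
P(2 ≤ X ≤ 5) = P(X ≤ 5) - P(X ≤ 1)
                   = F(5) - F(1)
                   = 0.869896 - 0.087395
                   = 0.782501

This means approximately 78.3% of outcomes fall in the interval [2, 5].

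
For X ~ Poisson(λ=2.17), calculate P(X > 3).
0.174781

We have X ~ Poisson(λ=2.17).

P(X > 3) = 1 - P(X ≤ 3)
                = 1 - F(3)
                = 1 - 0.825219
                = 0.174781

So there's approximately a 17.5% chance that X exceeds 3.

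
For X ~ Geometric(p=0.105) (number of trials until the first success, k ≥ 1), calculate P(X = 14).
0.024825

We have X ~ Geometric(p=0.105) (number of trials until the first success, k ≥ 1).

For a Geometric distribution, the PMF gives us the probability of each outcome.

Using the PMF formula:
P(X = 14) = 0.024825

Rounded to 4 decimal places: 0.0248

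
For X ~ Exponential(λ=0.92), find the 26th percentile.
0.3273

We have X ~ Exponential(λ=0.92).

We want to find x such that P(X ≤ x) = 0.26.

This is the 26th percentile, which means 26% of values fall below this point.

Using the inverse CDF (quantile function):
x = F⁻¹(0.26) = 0.3273

Verification: P(X ≤ 0.3273) = 0.26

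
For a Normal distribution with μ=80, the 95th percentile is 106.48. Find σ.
σ = 16.0987

For X ~ Normal(μ, σ), the p-th percentile satisfies x = μ + z_p × σ,
where z_p = Φ⁻¹(p) is the standard normal quantile.

Step 1: z_{0.95} = Φ⁻¹(0.95) = 1.6449

Step 2: Solve for σ:
106.48 = 80 + 1.6449 × σ
σ = (106.48 - 80) / 1.6449
σ = 26.48 / 1.6449
σ = 16.0987

Verification: μ + z × σ = 80 + 1.6449 × 16.0987 = 106.48 ✓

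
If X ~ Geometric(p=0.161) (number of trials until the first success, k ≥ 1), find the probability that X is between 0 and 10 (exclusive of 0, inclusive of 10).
0.827170

We have X ~ Geometric(p=0.161) (number of trials until the first success, k ≥ 1).

To find P(0 < X ≤ 10), we use:
P(0 < X ≤ 10) = P(X ≤ 10) - P(X ≤ 0)
                 = F(10) - F(0)
                 = 0.827170 - 0.000000
                 = 0.827170

So there's approximately a 82.7% chance that X falls in this range.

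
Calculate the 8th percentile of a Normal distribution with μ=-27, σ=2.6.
-30.6532

We have X ~ Normal(μ=-27, σ=2.6).

We want to find x such that P(X ≤ x) = 0.08.

This is the 8th percentile, which means 8% of values fall below this point.

Using the inverse CDF (quantile function):
x = F⁻¹(0.08) = -30.6532

Verification: P(X ≤ -30.6532) = 0.08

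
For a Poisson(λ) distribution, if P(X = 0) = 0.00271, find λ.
λ = 5.9108

For a Poisson(λ) distribution, the PMF at 0 is:
P(X = 0) = λ^0 e^(-λ) / 0! = e^(-λ)

Given P(X = 0) = 0.00271:
e^(-λ) = 0.00271
-λ = ln(0.00271)
λ = -ln(0.00271) = 5.9108

Verification: e^(-5.9108) = 0.00271 ✓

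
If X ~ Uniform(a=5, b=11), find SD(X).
1.7321

We have X ~ Uniform(a=5, b=11).

For a Uniform distribution with a=5, b=11:
σ = √Var(X) = 1.7321

The standard deviation is the square root of the variance.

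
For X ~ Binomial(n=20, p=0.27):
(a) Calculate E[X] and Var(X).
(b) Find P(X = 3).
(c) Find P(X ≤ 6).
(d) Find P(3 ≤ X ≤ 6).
(a) E[X] = 5.4000, Var(X) = 3.9420
(b) P(X = 3) = 0.106533
(c) P(X ≤ 6) = 0.718978
(d) P(3 ≤ X ≤ 6) = 0.655463

We have X ~ Binomial(n=20, p=0.27).

(a) Moments:
E[X] = 5.4000
Var(X) = 3.9420
σ = √Var(X) = 1.9854

(b) Point probability using PMF:
P(X = 3) = 0.106533

(c) Cumulative probability using CDF:
P(X ≤ 6) = F(6) = 0.718978

(d) Range probability:
P(3 ≤ X ≤ 6) = P(X ≤ 6) - P(X ≤ 2)
                   = F(6) - F(2)
                   = 0.718978 - 0.063515
                   = 0.655463

This means approximately 65.5% of outcomes fall in the interval [3, 6].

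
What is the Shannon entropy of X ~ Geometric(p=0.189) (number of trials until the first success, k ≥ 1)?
2.5649 nats

We have X ~ Geometric(p=0.189) (number of trials until the first success, k ≥ 1).

The Shannon entropy measures the uncertainty or information content of the distribution.

For a Geometric distribution with p=0.189 (number of trials until the first success, k ≥ 1):
H(X) = 2.5649 nats

(In bits, this would be 3.7004 bits.)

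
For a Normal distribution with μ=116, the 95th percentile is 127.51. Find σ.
σ = 6.9976

For X ~ Normal(μ, σ), the p-th percentile satisfies x = μ + z_p × σ,
where z_p = Φ⁻¹(p) is the standard normal quantile.

Step 1: z_{0.95} = Φ⁻¹(0.95) = 1.6449

Step 2: Solve for σ:
127.51 = 116 + 1.6449 × σ
σ = (127.51 - 116) / 1.6449
σ = 11.51 / 1.6449
σ = 6.9976

Verification: μ + z × σ = 116 + 1.6449 × 6.9976 = 127.51 ✓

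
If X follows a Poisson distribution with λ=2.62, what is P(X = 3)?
0.218223

We have X ~ Poisson(λ=2.62).

For a Poisson distribution, the PMF gives us the probability of each outcome.

Using the PMF formula:
P(X = 3) = 0.218223

Rounded to 4 decimal places: 0.2182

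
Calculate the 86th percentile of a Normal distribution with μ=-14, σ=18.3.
5.7698

We have X ~ Normal(μ=-14, σ=18.3).

We want to find x such that P(X ≤ x) = 0.86.

This is the 86th percentile, which means 86% of values fall below this point.

Using the inverse CDF (quantile function):
x = F⁻¹(0.86) = 5.7698

Verification: P(X ≤ 5.7698) = 0.86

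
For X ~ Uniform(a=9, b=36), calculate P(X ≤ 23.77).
0.547037

We have X ~ Uniform(a=9, b=36).

The CDF gives us P(X ≤ k).

Using the CDF:
P(X ≤ 23.77) = 0.547037

This means there's approximately a 54.7% chance that X is at most 23.77.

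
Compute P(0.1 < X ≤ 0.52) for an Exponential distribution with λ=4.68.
0.538533

We have X ~ Exponential(λ=4.68).

To find P(0.1 < X ≤ 0.52), we use:
P(0.1 < X ≤ 0.52) = P(X ≤ 0.52) - P(X ≤ 0.1)
                 = F(0.52) - F(0.1)
                 = 0.912280 - 0.373746
                 = 0.538533

So there's approximately a 53.9% chance that X falls in this range.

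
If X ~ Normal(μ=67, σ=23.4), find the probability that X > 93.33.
0.130249

We have X ~ Normal(μ=67, σ=23.4).

P(X > 93.33) = 1 - P(X ≤ 93.33)
                = 1 - F(93.33)
                = 1 - 0.869751
                = 0.130249

So there's approximately a 13.0% chance that X exceeds 93.33.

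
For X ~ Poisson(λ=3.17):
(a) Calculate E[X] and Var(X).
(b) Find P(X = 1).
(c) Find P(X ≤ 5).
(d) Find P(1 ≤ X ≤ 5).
(a) E[X] = 3.1700, Var(X) = 3.1700
(b) P(X = 1) = 0.133151
(c) P(X ≤ 5) = 0.897982
(d) P(1 ≤ X ≤ 5) = 0.855979

We have X ~ Poisson(λ=3.17).

(a) Moments:
E[X] = 3.1700
Var(X) = 3.1700
σ = √Var(X) = 1.7804

(b) Point probability using PMF:
P(X = 1) = 0.133151

(c) Cumulative probability using CDF:
P(X ≤ 5) = F(5) = 0.897982

(d) Range probability:
P(1 ≤ X ≤ 5) = P(X ≤ 5) - P(X ≤ 0)
                   = F(5) - F(0)
                   = 0.897982 - 0.042004
                   = 0.855979

This means approximately 85.6% of outcomes fall in the interval [1, 5].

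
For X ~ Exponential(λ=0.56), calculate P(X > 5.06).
0.058801

We have X ~ Exponential(λ=0.56).

P(X > 5.06) = 1 - P(X ≤ 5.06)
                = 1 - F(5.06)
                = 1 - 0.941199
                = 0.058801

So there's approximately a 5.9% chance that X exceeds 5.06.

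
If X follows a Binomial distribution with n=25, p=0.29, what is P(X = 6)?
0.157223

We have X ~ Binomial(n=25, p=0.29).

For a Binomial distribution, the PMF gives us the probability of each outcome.

Using the PMF formula:
P(X = 6) = 0.157223

Rounded to 4 decimal places: 0.1572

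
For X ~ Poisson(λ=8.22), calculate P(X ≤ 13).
0.958846

We have X ~ Poisson(λ=8.22).

The CDF gives us P(X ≤ k).

Using the CDF:
P(X ≤ 13) = 0.958846

This means there's approximately a 95.9% chance that X is at most 13.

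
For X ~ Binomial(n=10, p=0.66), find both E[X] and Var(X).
E[X] = 6.6000, Var(X) = 2.2440

We have X ~ Binomial(n=10, p=0.66).

For a Binomial distribution with n=10, p=0.66:

Expected value:
E[X] = 6.6000

Variance:
Var(X) = 2.2440

Standard deviation:
σ = √Var(X) = 1.4980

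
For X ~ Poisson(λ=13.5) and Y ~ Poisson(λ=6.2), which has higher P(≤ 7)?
Y has higher probability (P(Y ≤ 7) = 0.7160 > P(X ≤ 7) = 0.0415)

Compute P(≤ 7) for each distribution:

X ~ Poisson(λ=13.5):
P(X ≤ 7) = 0.0415

Y ~ Poisson(λ=6.2):
P(Y ≤ 7) = 0.7160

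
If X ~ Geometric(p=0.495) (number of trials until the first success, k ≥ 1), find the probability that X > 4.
0.065038

We have X ~ Geometric(p=0.495) (number of trials until the first success, k ≥ 1).

P(X > 4) = 1 - P(X ≤ 4)
                = 1 - F(4)
                = 1 - 0.934962
                = 0.065038

So there's approximately a 6.5% chance that X exceeds 4.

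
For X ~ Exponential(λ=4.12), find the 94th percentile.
0.6829

We have X ~ Exponential(λ=4.12).

We want to find x such that P(X ≤ x) = 0.94.

This is the 94th percentile, which means 94% of values fall below this point.

Using the inverse CDF (quantile function):
x = F⁻¹(0.94) = 0.6829

Verification: P(X ≤ 0.6829) = 0.94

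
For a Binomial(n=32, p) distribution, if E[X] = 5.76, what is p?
p = 0.18

For a Binomial(n, p) distribution:
E[X] = n × p

Given n = 32 and E[X] = 5.76:
5.76 = 32 × p
p = 5.76 / 32 = 0.18

Verification: Binomial(32, 0.18) has E[X] = 5.76 ✓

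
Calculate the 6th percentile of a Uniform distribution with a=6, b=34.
7.6800

We have X ~ Uniform(a=6, b=34).

We want to find x such that P(X ≤ x) = 0.06.

This is the 6th percentile, which means 6% of values fall below this point.

Using the inverse CDF (quantile function):
x = F⁻¹(0.06) = 7.6800

Verification: P(X ≤ 7.6800) = 0.06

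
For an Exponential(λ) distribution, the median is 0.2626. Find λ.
λ = 2.6396

For X ~ Exponential(λ), the CDF is F(x) = 1 - e^(-λx).
The median m satisfies F(m) = 0.5:
1 - e^(-λm) = 0.5
e^(-λm) = 0.5
λm = ln(2)
m = ln(2) / λ

Given m = 0.2626:
λ = ln(2) / 0.2626 = 0.693147 / 0.2626 = 2.6396

Verification: ln(2) / 2.6396 = 0.2626 ✓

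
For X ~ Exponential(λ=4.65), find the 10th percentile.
0.0227

We have X ~ Exponential(λ=4.65).

We want to find x such that P(X ≤ x) = 0.1.

This is the 10th percentile, which means 10% of values fall below this point.

Using the inverse CDF (quantile function):
x = F⁻¹(0.1) = 0.0227

Verification: P(X ≤ 0.0227) = 0.1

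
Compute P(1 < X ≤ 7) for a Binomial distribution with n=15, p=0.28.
0.916668

We have X ~ Binomial(n=15, p=0.28).

To find P(1 < X ≤ 7), we use:
P(1 < X ≤ 7) = P(X ≤ 7) - P(X ≤ 1)
                 = F(7) - F(1)
                 = 0.966170 - 0.049502
                 = 0.916668

So there's approximately a 91.7% chance that X falls in this range.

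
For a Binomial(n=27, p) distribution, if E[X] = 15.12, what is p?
p = 0.56

For a Binomial(n, p) distribution:
E[X] = n × p

Given n = 27 and E[X] = 15.12:
15.12 = 27 × p
p = 15.12 / 27 = 0.56

Verification: Binomial(27, 0.56) has E[X] = 15.12 ✓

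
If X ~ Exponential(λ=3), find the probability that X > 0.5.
0.223130

We have X ~ Exponential(λ=3).

P(X > 0.5) = 1 - P(X ≤ 0.5)
                = 1 - F(0.5)
                = 1 - 0.776870
                = 0.223130

So there's approximately a 22.3% chance that X exceeds 0.5.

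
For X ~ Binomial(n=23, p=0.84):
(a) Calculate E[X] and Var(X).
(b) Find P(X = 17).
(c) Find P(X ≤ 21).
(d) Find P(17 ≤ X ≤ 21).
(a) E[X] = 19.3200, Var(X) = 3.0912
(b) P(X = 17) = 0.087410
(c) P(X ≤ 21) = 0.902438
(d) P(17 ≤ X ≤ 21) = 0.840045

We have X ~ Binomial(n=23, p=0.84).

(a) Moments:
E[X] = 19.3200
Var(X) = 3.0912
σ = √Var(X) = 1.7582

(b) Point probability using PMF:
P(X = 17) = 0.087410

(c) Cumulative probability using CDF:
P(X ≤ 21) = F(21) = 0.902438

(d) Range probability:
P(17 ≤ X ≤ 21) = P(X ≤ 21) - P(X ≤ 16)
                   = F(21) - F(16)
                   = 0.902438 - 0.062392
                   = 0.840045

This means approximately 84.0% of outcomes fall in the interval [17, 21].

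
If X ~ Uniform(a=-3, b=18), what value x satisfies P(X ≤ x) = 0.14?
-0.0600

We have X ~ Uniform(a=-3, b=18).

We want to find x such that P(X ≤ x) = 0.14.

This is the 14th percentile, which means 14% of values fall below this point.

Using the inverse CDF (quantile function):
x = F⁻¹(0.14) = -0.0600

Verification: P(X ≤ -0.0600) = 0.14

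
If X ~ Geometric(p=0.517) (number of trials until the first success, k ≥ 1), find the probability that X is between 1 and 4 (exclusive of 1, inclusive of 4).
0.428576

We have X ~ Geometric(p=0.517) (number of trials until the first success, k ≥ 1).

To find P(1 < X ≤ 4), we use:
P(1 < X ≤ 4) = P(X ≤ 4) - P(X ≤ 1)
                 = F(4) - F(1)
                 = 0.945576 - 0.517000
                 = 0.428576

So there's approximately a 42.9% chance that X falls in this range.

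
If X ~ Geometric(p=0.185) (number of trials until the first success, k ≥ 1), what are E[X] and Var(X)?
E[X] = 5.4054, Var(X) = 23.8130

We have X ~ Geometric(p=0.185) (number of trials until the first success, k ≥ 1).

For a Geometric distribution with p=0.185 (number of trials until the first success, k ≥ 1):

Expected value:
E[X] = 5.4054

Variance:
Var(X) = 23.8130

Standard deviation:
σ = √Var(X) = 4.8799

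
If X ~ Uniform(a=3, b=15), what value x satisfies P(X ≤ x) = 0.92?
14.0400

We have X ~ Uniform(a=3, b=15).

We want to find x such that P(X ≤ x) = 0.92.

This is the 92nd percentile, which means 92% of values fall below this point.

Using the inverse CDF (quantile function):
x = F⁻¹(0.92) = 14.0400

Verification: P(X ≤ 14.0400) = 0.92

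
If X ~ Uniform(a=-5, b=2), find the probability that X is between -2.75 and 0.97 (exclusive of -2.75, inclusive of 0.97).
0.531429

We have X ~ Uniform(a=-5, b=2).

To find P(-2.75 < X ≤ 0.97), we use:
P(-2.75 < X ≤ 0.97) = P(X ≤ 0.97) - P(X ≤ -2.75)
                 = F(0.97) - F(-2.75)
                 = 0.852857 - 0.321429
                 = 0.531429

So there's approximately a 53.1% chance that X falls in this range.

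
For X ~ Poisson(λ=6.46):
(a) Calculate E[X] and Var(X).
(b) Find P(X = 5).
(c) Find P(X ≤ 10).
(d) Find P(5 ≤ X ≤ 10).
(a) E[X] = 6.4600, Var(X) = 6.4600
(b) P(X = 5) = 0.146703
(c) P(X ≤ 10) = 0.935368
(d) P(5 ≤ X ≤ 10) = 0.707189

We have X ~ Poisson(λ=6.46).

(a) Moments:
E[X] = 6.4600
Var(X) = 6.4600
σ = √Var(X) = 2.5417

(b) Point probability using PMF:
P(X = 5) = 0.146703

(c) Cumulative probability using CDF:
P(X ≤ 10) = F(10) = 0.935368

(d) Range probability:
P(5 ≤ X ≤ 10) = P(X ≤ 10) - P(X ≤ 4)
                   = F(10) - F(4)
                   = 0.935368 - 0.228179
                   = 0.707189

This means approximately 70.7% of outcomes fall in the interval [5, 10].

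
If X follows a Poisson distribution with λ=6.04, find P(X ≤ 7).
0.738455

We have X ~ Poisson(λ=6.04).

The CDF gives us P(X ≤ k).

Using the CDF:
P(X ≤ 7) = 0.738455

This means there's approximately a 73.8% chance that X is at most 7.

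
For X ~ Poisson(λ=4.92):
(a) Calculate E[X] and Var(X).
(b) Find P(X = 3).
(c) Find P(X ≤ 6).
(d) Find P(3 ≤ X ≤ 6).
(a) E[X] = 4.9200, Var(X) = 4.9200
(b) P(X = 3) = 0.144882
(c) P(X ≤ 6) = 0.773785
(d) P(3 ≤ X ≤ 6) = 0.642232

We have X ~ Poisson(λ=4.92).

(a) Moments:
E[X] = 4.9200
Var(X) = 4.9200
σ = √Var(X) = 2.2181

(b) Point probability using PMF:
P(X = 3) = 0.144882

(c) Cumulative probability using CDF:
P(X ≤ 6) = F(6) = 0.773785

(d) Range probability:
P(3 ≤ X ≤ 6) = P(X ≤ 6) - P(X ≤ 2)
                   = F(6) - F(2)
                   = 0.773785 - 0.131554
                   = 0.642232

This means approximately 64.2% of outcomes fall in the interval [3, 6].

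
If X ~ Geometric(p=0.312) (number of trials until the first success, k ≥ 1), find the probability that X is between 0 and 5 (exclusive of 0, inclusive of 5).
0.845850

We have X ~ Geometric(p=0.312) (number of trials until the first success, k ≥ 1).

To find P(0 < X ≤ 5), we use:
P(0 < X ≤ 5) = P(X ≤ 5) - P(X ≤ 0)
                 = F(5) - F(0)
                 = 0.845850 - 0.000000
                 = 0.845850

So there's approximately a 84.6% chance that X falls in this range.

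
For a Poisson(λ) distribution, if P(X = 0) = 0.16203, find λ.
λ = 1.8200

For a Poisson(λ) distribution, the PMF at 0 is:
P(X = 0) = λ^0 e^(-λ) / 0! = e^(-λ)

Given P(X = 0) = 0.16203:
e^(-λ) = 0.16203
-λ = ln(0.16203)
λ = -ln(0.16203) = 1.8200

Verification: e^(-1.8200) = 0.16203 ✓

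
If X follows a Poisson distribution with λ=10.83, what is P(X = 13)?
0.089636

We have X ~ Poisson(λ=10.83).

For a Poisson distribution, the PMF gives us the probability of each outcome.

Using the PMF formula:
P(X = 13) = 0.089636

Rounded to 4 decimal places: 0.0896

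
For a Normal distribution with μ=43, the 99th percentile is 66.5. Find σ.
σ = 10.1017

For X ~ Normal(μ, σ), the p-th percentile satisfies x = μ + z_p × σ,
where z_p = Φ⁻¹(p) is the standard normal quantile.

Step 1: z_{0.99} = Φ⁻¹(0.99) = 2.3263

Step 2: Solve for σ:
66.5 = 43 + 2.3263 × σ
σ = (66.5 - 43) / 2.3263
σ = 23.50 / 2.3263
σ = 10.1017

Verification: μ + z × σ = 43 + 2.3263 × 10.1017 = 66.50 ✓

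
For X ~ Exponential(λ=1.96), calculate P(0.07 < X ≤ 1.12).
0.760460

We have X ~ Exponential(λ=1.96).

To find P(0.07 < X ≤ 1.12), we use:
P(0.07 < X ≤ 1.12) = P(X ≤ 1.12) - P(X ≤ 0.07)
                 = F(1.12) - F(0.07)
                 = 0.888664 - 0.128204
                 = 0.760460

So there's approximately a 76.0% chance that X falls in this range.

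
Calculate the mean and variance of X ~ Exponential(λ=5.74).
E[X] = 0.1742, Var(X) = 0.0304

We have X ~ Exponential(λ=5.74).

For an Exponential distribution with λ=5.74:

Expected value:
E[X] = 0.1742

Variance:
Var(X) = 0.0304

Standard deviation:
σ = √Var(X) = 0.1742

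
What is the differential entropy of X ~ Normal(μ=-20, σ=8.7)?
3.5823 nats

We have X ~ Normal(μ=-20, σ=8.7).

The differential entropy measures the uncertainty or information content of the distribution.

For a Normal distribution with μ=-20, σ=8.7:
h(X) = 3.5823 nats

(In bits, this would be 5.1681 bits.)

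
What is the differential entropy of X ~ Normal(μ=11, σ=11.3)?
3.8437 nats

We have X ~ Normal(μ=11, σ=11.3).

The differential entropy measures the uncertainty or information content of the distribution.

For a Normal distribution with μ=11, σ=11.3:
h(X) = 3.8437 nats

(In bits, this would be 5.5453 bits.)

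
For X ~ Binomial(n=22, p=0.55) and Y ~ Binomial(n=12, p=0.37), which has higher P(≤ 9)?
Y has higher probability (P(Y ≤ 9) = 0.9986 > P(X ≤ 9) = 0.1328)

Compute P(≤ 9) for each distribution:

X ~ Binomial(n=22, p=0.55):
P(X ≤ 9) = 0.1328

Y ~ Binomial(n=12, p=0.37):
P(Y ≤ 9) = 0.9986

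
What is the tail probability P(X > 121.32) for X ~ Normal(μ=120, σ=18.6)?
0.471712

We have X ~ Normal(μ=120, σ=18.6).

P(X > 121.32) = 1 - P(X ≤ 121.32)
                = 1 - F(121.32)
                = 1 - 0.528288
                = 0.471712

So there's approximately a 47.2% chance that X exceeds 121.32.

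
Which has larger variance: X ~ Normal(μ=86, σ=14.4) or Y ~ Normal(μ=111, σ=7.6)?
X has larger variance (207.3600 > 57.7600)

Compute the variance for each distribution:

X ~ Normal(μ=86, σ=14.4):
Var(X) = 207.3600

Y ~ Normal(μ=111, σ=7.6):
Var(Y) = 57.7600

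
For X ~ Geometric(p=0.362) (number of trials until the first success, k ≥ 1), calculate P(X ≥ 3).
0.407044

We have X ~ Geometric(p=0.362) (number of trials until the first success, k ≥ 1).

For discrete distributions, P(X ≥ 3) = 1 - P(X ≤ 2).

P(X ≤ 2) = 0.592956
P(X ≥ 3) = 1 - 0.592956 = 0.407044

So there's approximately a 40.7% chance that X is at least 3.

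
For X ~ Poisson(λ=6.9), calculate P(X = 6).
0.151053

We have X ~ Poisson(λ=6.9).

For a Poisson distribution, the PMF gives us the probability of each outcome.

Using the PMF formula:
P(X = 6) = 0.151053

Rounded to 4 decimal places: 0.1511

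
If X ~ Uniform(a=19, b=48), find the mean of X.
33.5000

We have X ~ Uniform(a=19, b=48).

For a Uniform distribution with a=19, b=48:
E[X] = 33.5000

This is the expected (average) value of X.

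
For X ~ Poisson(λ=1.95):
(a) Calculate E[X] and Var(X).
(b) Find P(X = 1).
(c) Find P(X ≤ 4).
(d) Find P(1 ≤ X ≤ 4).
(a) E[X] = 1.9500, Var(X) = 1.9500
(b) P(X = 1) = 0.277434
(c) P(X ≤ 4) = 0.951745
(d) P(1 ≤ X ≤ 4) = 0.809471

We have X ~ Poisson(λ=1.95).

(a) Moments:
E[X] = 1.9500
Var(X) = 1.9500
σ = √Var(X) = 1.3964

(b) Point probability using PMF:
P(X = 1) = 0.277434

(c) Cumulative probability using CDF:
P(X ≤ 4) = F(4) = 0.951745

(d) Range probability:
P(1 ≤ X ≤ 4) = P(X ≤ 4) - P(X ≤ 0)
                   = F(4) - F(0)
                   = 0.951745 - 0.142274
                   = 0.809471

This means approximately 80.9% of outcomes fall in the interval [1, 4].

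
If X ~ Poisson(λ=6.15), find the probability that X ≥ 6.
0.578103

We have X ~ Poisson(λ=6.15).

For discrete distributions, P(X ≥ 6) = 1 - P(X ≤ 5).

P(X ≤ 5) = 0.421897
P(X ≥ 6) = 1 - 0.421897 = 0.578103

So there's approximately a 57.8% chance that X is at least 6.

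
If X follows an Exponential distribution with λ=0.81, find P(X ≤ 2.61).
0.879258

We have X ~ Exponential(λ=0.81).

The CDF gives us P(X ≤ k).

Using the CDF:
P(X ≤ 2.61) = 0.879258

This means there's approximately a 87.9% chance that X is at most 2.61.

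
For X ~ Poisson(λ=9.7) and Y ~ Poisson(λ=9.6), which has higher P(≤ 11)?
Y has higher probability (P(Y ≤ 11) = 0.7412 > P(X ≤ 11) = 0.7303)

Compute P(≤ 11) for each distribution:

X ~ Poisson(λ=9.7):
P(X ≤ 11) = 0.7303

Y ~ Poisson(λ=9.6):
P(Y ≤ 11) = 0.7412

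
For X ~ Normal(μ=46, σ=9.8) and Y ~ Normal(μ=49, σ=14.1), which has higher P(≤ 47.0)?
X has higher probability (P(X ≤ 47.0) = 0.5406 > P(Y ≤ 47.0) = 0.4436)

Compute P(≤ 47.0) for each distribution:

X ~ Normal(μ=46, σ=9.8):
P(X ≤ 47.0) = 0.5406

Y ~ Normal(μ=49, σ=14.1):
P(Y ≤ 47.0) = 0.4436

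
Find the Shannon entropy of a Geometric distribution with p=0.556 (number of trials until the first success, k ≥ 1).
1.2354 nats

We have X ~ Geometric(p=0.556) (number of trials until the first success, k ≥ 1).

The Shannon entropy measures the uncertainty or information content of the distribution.

For a Geometric distribution with p=0.556 (number of trials until the first success, k ≥ 1):
H(X) = 1.2354 nats

(In bits, this would be 1.7823 bits.)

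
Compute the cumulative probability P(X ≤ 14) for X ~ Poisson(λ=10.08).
0.912309

We have X ~ Poisson(λ=10.08).

The CDF gives us P(X ≤ k).

Using the CDF:
P(X ≤ 14) = 0.912309

This means there's approximately a 91.2% chance that X is at most 14.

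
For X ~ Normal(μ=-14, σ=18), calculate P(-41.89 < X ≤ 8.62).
0.834925

We have X ~ Normal(μ=-14, σ=18).

To find P(-41.89 < X ≤ 8.62), we use:
P(-41.89 < X ≤ 8.62) = P(X ≤ 8.62) - P(X ≤ -41.89)
                 = F(8.62) - F(-41.89)
                 = 0.895563 - 0.060637
                 = 0.834925

So there's approximately a 83.5% chance that X falls in this range.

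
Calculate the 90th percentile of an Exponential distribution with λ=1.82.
1.2652

We have X ~ Exponential(λ=1.82).

We want to find x such that P(X ≤ x) = 0.9.

This is the 90th percentile, which means 90% of values fall below this point.

Using the inverse CDF (quantile function):
x = F⁻¹(0.9) = 1.2652

Verification: P(X ≤ 1.2652) = 0.9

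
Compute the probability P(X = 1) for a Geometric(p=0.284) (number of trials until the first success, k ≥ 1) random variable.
0.284000

We have X ~ Geometric(p=0.284) (number of trials until the first success, k ≥ 1).

For a Geometric distribution, the PMF gives us the probability of each outcome.

Using the PMF formula:
P(X = 1) = 0.284000

Rounded to 4 decimal places: 0.2840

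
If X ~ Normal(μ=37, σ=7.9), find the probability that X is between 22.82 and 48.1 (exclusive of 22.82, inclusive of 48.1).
0.883667

We have X ~ Normal(μ=37, σ=7.9).

To find P(22.82 < X ≤ 48.1), we use:
P(22.82 < X ≤ 48.1) = P(X ≤ 48.1) - P(X ≤ 22.82)
                 = F(48.1) - F(22.82)
                 = 0.919999 - 0.036332
                 = 0.883667

So there's approximately a 88.4% chance that X falls in this range.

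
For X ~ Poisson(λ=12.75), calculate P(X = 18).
0.035941

We have X ~ Poisson(λ=12.75).

For a Poisson distribution, the PMF gives us the probability of each outcome.

Using the PMF formula:
P(X = 18) = 0.035941

Rounded to 4 decimal places: 0.0359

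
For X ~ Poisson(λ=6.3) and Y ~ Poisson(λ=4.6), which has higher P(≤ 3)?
Y has higher probability (P(Y ≤ 3) = 0.3257 > P(X ≤ 3) = 0.1264)

Compute P(≤ 3) for each distribution:

X ~ Poisson(λ=6.3):
P(X ≤ 3) = 0.1264

Y ~ Poisson(λ=4.6):
P(Y ≤ 3) = 0.3257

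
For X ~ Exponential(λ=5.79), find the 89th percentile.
0.3812

We have X ~ Exponential(λ=5.79).

We want to find x such that P(X ≤ x) = 0.89.

This is the 89th percentile, which means 89% of values fall below this point.

Using the inverse CDF (quantile function):
x = F⁻¹(0.89) = 0.3812

Verification: P(X ≤ 0.3812) = 0.89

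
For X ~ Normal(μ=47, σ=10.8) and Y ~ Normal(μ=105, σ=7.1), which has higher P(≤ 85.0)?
X has higher probability (P(X ≤ 85.0) = 0.9998 > P(Y ≤ 85.0) = 0.0024)

Compute P(≤ 85.0) for each distribution:

X ~ Normal(μ=47, σ=10.8):
P(X ≤ 85.0) = 0.9998

Y ~ Normal(μ=105, σ=7.1):
P(Y ≤ 85.0) = 0.0024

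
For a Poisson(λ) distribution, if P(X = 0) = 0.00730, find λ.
λ = 4.9199

For a Poisson(λ) distribution, the PMF at 0 is:
P(X = 0) = λ^0 e^(-λ) / 0! = e^(-λ)

Given P(X = 0) = 0.00730:
e^(-λ) = 0.00730
-λ = ln(0.00730)
λ = -ln(0.00730) = 4.9199

Verification: e^(-4.9199) = 0.00730 ✓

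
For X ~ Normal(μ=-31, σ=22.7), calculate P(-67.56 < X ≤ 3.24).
0.880634

We have X ~ Normal(μ=-31, σ=22.7).

To find P(-67.56 < X ≤ 3.24), we use:
P(-67.56 < X ≤ 3.24) = P(X ≤ 3.24) - P(X ≤ -67.56)
                 = F(3.24) - F(-67.56)
                 = 0.934270 - 0.053636
                 = 0.880634

So there's approximately a 88.1% chance that X falls in this range.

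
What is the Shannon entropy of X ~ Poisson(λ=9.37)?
2.5282 nats

We have X ~ Poisson(λ=9.37).

The Shannon entropy measures the uncertainty or information content of the distribution.

For a Poisson distribution with λ=9.37:
H(X) = 2.5282 nats

(In bits, this would be 3.6475 bits.)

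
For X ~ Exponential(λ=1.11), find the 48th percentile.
0.5891

We have X ~ Exponential(λ=1.11).

We want to find x such that P(X ≤ x) = 0.48.

This is the 48th percentile, which means 48% of values fall below this point.

Using the inverse CDF (quantile function):
x = F⁻¹(0.48) = 0.5891

Verification: P(X ≤ 0.5891) = 0.48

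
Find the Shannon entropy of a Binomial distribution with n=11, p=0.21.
1.6944 nats

We have X ~ Binomial(n=11, p=0.21).

The Shannon entropy measures the uncertainty or information content of the distribution.

For a Binomial distribution with n=11, p=0.21:
H(X) = 1.6944 nats

(In bits, this would be 2.4445 bits.)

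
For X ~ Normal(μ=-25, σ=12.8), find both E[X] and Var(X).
E[X] = -25.0000, Var(X) = 163.8400

We have X ~ Normal(μ=-25, σ=12.8).

For a Normal distribution with μ=-25, σ=12.8:

Expected value:
E[X] = -25.0000

Variance:
Var(X) = 163.8400

Standard deviation:
σ = √Var(X) = 12.8000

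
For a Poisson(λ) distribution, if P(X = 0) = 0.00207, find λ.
λ = 6.1802

For a Poisson(λ) distribution, the PMF at 0 is:
P(X = 0) = λ^0 e^(-λ) / 0! = e^(-λ)

Given P(X = 0) = 0.00207:
e^(-λ) = 0.00207
-λ = ln(0.00207)
λ = -ln(0.00207) = 6.1802

Verification: e^(-6.1802) = 0.00207 ✓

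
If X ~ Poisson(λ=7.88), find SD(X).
2.8071

We have X ~ Poisson(λ=7.88).

For a Poisson distribution with λ=7.88:
σ = √Var(X) = 2.8071

The standard deviation is the square root of the variance.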